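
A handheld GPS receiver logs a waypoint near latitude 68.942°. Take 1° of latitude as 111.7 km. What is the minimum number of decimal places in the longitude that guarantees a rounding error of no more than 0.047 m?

6 decimal places

At 68.942° one degree of longitude covers 111700 × cos 68.942° ≈ 111700 × 0.3593 ≈ 40135.2 m.
N decimal places → at most half a unit in the last place, 0.5 × 10⁻ᴺ° = 40135.2/2 × 10⁻ᴺ m.
Setting 20067.6 × 10⁻ᴺ ≤ 0.047 gives 10ᴺ ≥ 4.27e+05, i.e. N ≥ 5.63.
At 5 places the error can reach 0.201 m, but 6 places keeps it to 0.0201 m.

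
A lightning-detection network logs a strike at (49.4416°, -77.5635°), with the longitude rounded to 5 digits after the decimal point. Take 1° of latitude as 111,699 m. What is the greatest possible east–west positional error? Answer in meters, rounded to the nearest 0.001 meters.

0.363 meters

Rounding to 5 decimal places leaves the longitude within ±5e-06° of the true value.
One degree of longitude at 49.4416° is 111699 × cos 49.4416° ≈ 111699 × 0.6502 = 72629.2 m.
East–west error: 5e-06° × 72629.2 m/° ≈ 0.363146 m.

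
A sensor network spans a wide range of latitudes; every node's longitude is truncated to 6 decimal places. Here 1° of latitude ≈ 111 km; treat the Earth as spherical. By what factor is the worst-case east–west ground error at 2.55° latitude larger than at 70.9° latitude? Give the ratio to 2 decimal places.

Truncating at 6 decimal places can drop up to a full unit in the last place, so the longitude may be off by as much as 1e-06°.
At 2.55°: 1e-06° × 111000 × cos 2.55° = 1e-06 × 111000 × 0.9990 ≈ 0.11089 m.
Error at 70.9° = 1e-06° × 111000 × cos 70.9° ≈ 0.111 × 0.3272 = 0.036321 m.
The ratio reduces to cos 2.55° / cos 70.9° = 0.9990/0.3272 ≈ 3.0530.

3.05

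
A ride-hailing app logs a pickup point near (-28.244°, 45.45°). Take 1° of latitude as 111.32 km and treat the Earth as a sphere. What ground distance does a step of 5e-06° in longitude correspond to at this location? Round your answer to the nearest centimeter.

49 centimeters

At 28.244° a degree of longitude is 111320 × cos 28.244° ≈ 98066.3 m, so 5e-06° corresponds to 0.490331 m.
That is 0.490331 m = 49.033 cm.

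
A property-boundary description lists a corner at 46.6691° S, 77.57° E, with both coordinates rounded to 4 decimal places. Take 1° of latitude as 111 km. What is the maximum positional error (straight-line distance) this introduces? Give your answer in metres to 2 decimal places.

6.73 metres

Rounding to 4 decimal places leaves each coordinate within ±5e-05° of the true value.
N–S: 5e-05° × 111000 m/° = 5.55 m.
E–W at 46.6691°: 5e-05° × 111000 × cos 46.6691° = 5e-05 × 111000 × 0.6862 ≈ 3.80847 m.
The two errors are perpendicular, so the maximum displacement is √(5.55² + 3.80847²) ≈ 6.73104 m.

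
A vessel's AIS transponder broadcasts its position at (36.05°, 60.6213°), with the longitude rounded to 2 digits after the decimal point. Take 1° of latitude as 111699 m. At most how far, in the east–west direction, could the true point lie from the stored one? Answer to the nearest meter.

452 meters

Rounding to 2 decimal places leaves the longitude within ±0.005° of the true value.
Parallels shrink by cos φ, so at 36.05° a degree of longitude is 111699 × 0.8085 ≈ 90309.1 m.
East–west error: 0.005° × 90309.1 m/° ≈ 451.545 m.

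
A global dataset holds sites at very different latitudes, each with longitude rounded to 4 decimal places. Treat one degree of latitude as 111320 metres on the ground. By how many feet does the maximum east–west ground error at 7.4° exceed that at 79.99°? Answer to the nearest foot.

Rounding to 4 decimal places leaves the longitude within ±5e-05° of the true value.
At 7.4°: 5e-05° × 111320 × cos 7.4° = 5e-05 × 111320 × 0.9917 ≈ 5.5196 m.
Error at 79.99° = 5e-05° × 111320 × cos 79.99° ≈ 5.566 × 0.1738 = 0.96748 m.
Difference: 5.5196 − 0.96748 = 4.5522 m.
Converting: 4.55216 m × 3.2808 ft/m ≈ 14.935 ft.

15 feet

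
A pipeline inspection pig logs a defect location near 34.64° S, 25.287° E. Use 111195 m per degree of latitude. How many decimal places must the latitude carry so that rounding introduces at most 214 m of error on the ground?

3

One degree of latitude covers 111195 m.
N decimal places → at most half a unit in the last place, 0.5 × 10⁻ᴺ° = 111195/2 × 10⁻ᴺ m.
Need 0.5 × 111195 × 10⁻ᴺ ≤ 214 → 10⁻ᴺ ≤ 3.849e-03, so N ≥ 2.41.
N = 2 would give 556 m (too coarse); N = 3 gives 55.6 m ≤ 214 m.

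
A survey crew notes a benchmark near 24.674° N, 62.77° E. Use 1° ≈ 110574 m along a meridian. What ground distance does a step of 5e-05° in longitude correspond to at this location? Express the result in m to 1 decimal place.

One degree of longitude here spans 110574 × cos 24.674° = 110574 × 0.9087 ≈ 100478 m; 5e-05° of that is 5.02392 m.

5.0 m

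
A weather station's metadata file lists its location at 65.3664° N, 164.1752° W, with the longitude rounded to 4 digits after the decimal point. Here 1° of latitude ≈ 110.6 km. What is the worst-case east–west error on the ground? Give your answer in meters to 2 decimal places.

2.30 meters

Rounding to 4 decimal places leaves the longitude within ±5e-05° of the true value.
At latitude 65.3664° a degree of longitude spans 110600 m × cos 65.3664° = 110600 × 0.4168 ≈ 46099.6 m.
So at most 5e-05° × 46099.6 ≈ 2.30498 m east–west.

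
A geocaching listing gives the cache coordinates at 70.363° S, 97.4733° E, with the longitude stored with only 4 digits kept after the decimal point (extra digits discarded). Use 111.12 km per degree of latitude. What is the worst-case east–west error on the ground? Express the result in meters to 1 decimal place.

Truncating at 4 decimal places can drop up to a full unit in the last place, so the longitude may be off by as much as 0.0001°.
Parallels shrink by cos φ, so at 70.363° a degree of longitude is 111120 × 0.3361 ≈ 37343 m.
Maximum E–W displacement: 0.0001 × 37343 = 3.7343 m.

3.7 meters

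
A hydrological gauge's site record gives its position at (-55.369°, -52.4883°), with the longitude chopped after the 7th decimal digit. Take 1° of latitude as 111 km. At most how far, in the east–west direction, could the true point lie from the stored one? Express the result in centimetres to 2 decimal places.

Truncating at 7 decimal places can drop up to a full unit in the last place, so the longitude may be off by as much as 1e-07°.
One degree of longitude at 55.369° is 111000 × cos 55.369° ≈ 111000 × 0.5683 = 63080.1 m.
Maximum E–W displacement: 1e-07 × 63080.1 = 0.00630801 m.
That is 0.00630801 m = 0.6308 cm.

0.63 centimetres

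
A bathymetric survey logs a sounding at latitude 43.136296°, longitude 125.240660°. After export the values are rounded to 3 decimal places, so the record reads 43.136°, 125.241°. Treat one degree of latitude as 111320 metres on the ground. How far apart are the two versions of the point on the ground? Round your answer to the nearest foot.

141 feet

The latitude changed by +0.000296° and the longitude by -0.000340°.
North–south shift: 0.000296 × 111320 = 32.9507 m.
East–west at this latitude: -0.000340° × 111320 × cos 43.136° ≈ -0.000340 × 81233.9 = -27.6195 m.
Hypotenuse of the two orthogonal shifts: √(32.9507² + 27.6195²) = 42.9952 m.
In feet: 42.9952 m ÷ 0.3048 ≈ 141.06 ft.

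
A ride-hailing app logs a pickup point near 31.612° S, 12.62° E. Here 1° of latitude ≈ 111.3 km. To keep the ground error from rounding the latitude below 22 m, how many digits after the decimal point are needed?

One degree of latitude covers 111300 m.
With N decimal places the half-ulp bound is 0.5·10⁻ᴺ°, or 0.5·10⁻ᴺ × 111300 m on the ground.
Setting 55650 × 10⁻ᴺ ≤ 22 gives 10ᴺ ≥ 2530, i.e. N ≥ 3.40.
At 3 places the error can reach 55.6 m, but 4 places keeps it to 5.57 m.

4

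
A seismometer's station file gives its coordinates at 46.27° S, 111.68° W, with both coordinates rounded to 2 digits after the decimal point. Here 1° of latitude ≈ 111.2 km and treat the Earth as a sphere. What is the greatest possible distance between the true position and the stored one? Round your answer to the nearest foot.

Rounding to 2 decimal places leaves each coordinate within ±0.005° of the true value.
N–S: 0.005° × 111200 m/° = 556 m.
E–W at 46.27°: 0.005° × 111200 × cos 46.27° = 0.005 × 111200 × 0.6913 ≈ 384.341 m.
Worst case both components are at the extreme and orthogonal: √(556² + 384.341²) ≈ 675.91 m.
Converting: 675.91 m × 3.2808 ft/m ≈ 2217.6 ft.

2218 feet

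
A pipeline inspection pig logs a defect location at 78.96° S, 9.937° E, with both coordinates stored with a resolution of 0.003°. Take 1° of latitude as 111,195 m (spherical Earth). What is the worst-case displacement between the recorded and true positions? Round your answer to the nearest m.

With a 0.003° grid the true value lies within half a step, ±0.003°/2 = ±0.0015°, of the stored one.
N–S: 0.0015° × 111195 m/° = 166.792 m.
E–W at 78.96°: 0.0015° × 111195 × cos 78.96° = 0.0015 × 111195 × 0.1915 ≈ 31.9398 m.
Worst case both components are at the extreme and orthogonal: √(166.792² + 31.9398²) ≈ 169.823 m.

170 m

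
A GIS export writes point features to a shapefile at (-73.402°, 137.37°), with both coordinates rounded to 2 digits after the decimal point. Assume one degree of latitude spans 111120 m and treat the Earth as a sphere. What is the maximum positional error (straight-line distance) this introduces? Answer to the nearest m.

Rounding to 2 decimal places leaves each coordinate within ±0.005° of the true value.
N–S: 0.005° × 111120 m/° = 555.6 m.
East–west component at 73.402°: 0.005° × 111120 × cos 73.402° ≈ 0.005 × 31742 ≈ 158.71 m.
Combining orthogonally: (555.6² + 158.71²)^½ ≈ 577.824 m.

578 m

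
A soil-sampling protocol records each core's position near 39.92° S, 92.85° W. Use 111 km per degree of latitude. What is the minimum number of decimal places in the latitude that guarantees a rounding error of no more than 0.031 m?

7

One degree of latitude covers 111000 m.
Rounding to N decimal places gives at most 0.5 × 10⁻ᴺ degrees of error, i.e. 0.5 × 10⁻ᴺ × 111000 m.
Setting 55500 × 10⁻ᴺ ≤ 0.031 gives 10ᴺ ≥ 1.79e+06, i.e. N ≥ 6.25.
N = 6 would give 0.0555 m (too coarse); N = 7 gives 0.00555 m ≤ 0.031 m.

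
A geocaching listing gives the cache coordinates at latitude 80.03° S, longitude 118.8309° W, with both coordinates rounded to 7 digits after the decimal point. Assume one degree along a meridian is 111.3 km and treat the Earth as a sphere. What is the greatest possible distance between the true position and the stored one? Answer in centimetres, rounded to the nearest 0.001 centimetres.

Rounding to 7 decimal places leaves each coordinate within ±5e-08° of the true value.
North–south component: 5e-08° × 111300 = 0.005565 m.
Longitude error → 5e-08 × 111300 × cos 80.03° = 5e-08 × 111300 × 0.1731 ≈ 0.000963482 m.
The two errors are perpendicular, so the maximum displacement is √(0.005565² + 0.000963482²) ≈ 0.00564779 m.
That is 0.00564779 m = 0.56478 cm.

0.565 centimetres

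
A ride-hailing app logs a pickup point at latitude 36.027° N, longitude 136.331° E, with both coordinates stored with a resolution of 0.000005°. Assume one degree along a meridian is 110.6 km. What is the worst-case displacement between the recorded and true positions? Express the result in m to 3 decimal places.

0.356 m

With a 0.000005° grid the true value lies within half a step, ±0.000005°/2 = ±2.5e-06°, of the stored one.
N–S: 2.5e-06° × 110600 m/° = 0.2765 m.
East–west component at 36.027°: 2.5e-06° × 110600 × cos 36.027° ≈ 2.5e-06 × 89446.6 ≈ 0.223617 m.
The two errors are perpendicular, so the maximum displacement is √(0.2765² + 0.223617²) ≈ 0.355607 m.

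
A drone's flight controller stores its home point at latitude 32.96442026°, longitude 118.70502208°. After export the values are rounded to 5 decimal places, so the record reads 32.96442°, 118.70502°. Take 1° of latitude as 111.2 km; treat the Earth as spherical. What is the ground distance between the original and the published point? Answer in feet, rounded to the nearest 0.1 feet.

Δlat = 32.96442026 − 32.96442 = +0.00000026°; Δlon = 118.70502208 − 118.70502 = +0.00000208°.
N–S: 0.00000026° × 111200 m/° = 0.028912 m.
East–west at this latitude: 0.00000208° × 111200 × cos 32.9644° ≈ 0.00000208 × 93297.8 = 0.194059 m.
Combined displacement = (0.028912² + 0.194059²)^½ ≈ 0.196201 m.
In feet: 0.196201 m ÷ 0.3048 ≈ 0.6437 ft.

0.6 feet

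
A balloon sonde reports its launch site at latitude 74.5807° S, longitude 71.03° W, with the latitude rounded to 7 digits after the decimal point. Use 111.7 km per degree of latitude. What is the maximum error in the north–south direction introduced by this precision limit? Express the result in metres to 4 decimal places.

0.0056 metres

Rounding to 7 decimal places leaves the latitude within ±5e-08° of the true value.
So the N–S error is at most 5e-08 × 111700 = 0.005585 m.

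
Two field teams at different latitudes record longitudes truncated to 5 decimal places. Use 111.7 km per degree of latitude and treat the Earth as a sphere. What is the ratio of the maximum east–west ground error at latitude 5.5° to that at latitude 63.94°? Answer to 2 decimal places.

Truncating at 5 decimal places can drop up to a full unit in the last place, so the longitude may be off by as much as 1e-05°.
Error at 5.5° = 1e-05° × 111700 × cos 5.5° ≈ 1.117 × 0.9954 = 1.1119 m.
Error at 63.94° = 1e-05° × 111700 × cos 63.94° ≈ 1.117 × 0.4393 = 0.49071 m.
The ratio reduces to cos 5.5° / cos 63.94° = 0.9954/0.4393 ≈ 2.2658.

2.27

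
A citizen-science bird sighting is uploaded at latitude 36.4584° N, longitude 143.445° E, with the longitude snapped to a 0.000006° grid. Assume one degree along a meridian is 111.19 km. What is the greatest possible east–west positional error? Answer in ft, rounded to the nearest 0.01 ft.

0.88 ft

With a 0.000006° grid the true value lies within half a step, ±0.000006°/2 = ±3e-06°, of the stored one.
Parallels shrink by cos φ, so at 36.4584° a degree of longitude is 111190 × 0.8043 ≈ 89428.8 m.
East–west error: 3e-06° × 89428.8 m/° ≈ 0.268287 m.
In feet: 0.268287 m ÷ 0.3048 ≈ 0.88021 ft.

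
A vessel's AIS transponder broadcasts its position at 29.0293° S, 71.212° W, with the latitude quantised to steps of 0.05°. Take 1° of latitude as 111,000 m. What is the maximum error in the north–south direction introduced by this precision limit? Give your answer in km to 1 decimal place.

2.8 km

With a 0.05° grid the true value lies within half a step, ±0.05°/2 = ±0.025°, of the stored one.
So the N–S error is at most 0.025 × 111000 = 2775 m.
That is 2775 m = 2.775 km.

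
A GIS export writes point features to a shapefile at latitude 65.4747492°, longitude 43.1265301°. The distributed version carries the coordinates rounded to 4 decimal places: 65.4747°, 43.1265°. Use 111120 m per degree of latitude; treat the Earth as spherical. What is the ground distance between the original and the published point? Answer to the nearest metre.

Δlat = 65.4747492 − 65.4747 = +0.0000492°; Δlon = 43.1265301 − 43.1265 = +0.0000301°.
North–south shift: 0.0000492 × 111120 = 5.4671 m.
E–W at 65.4747°: 0.0000301° × 111120 × cos 65.4747° = 0.0000301 × 111120 × 0.4151 ≈ 1.38837 m.
Distance: √(5.4671² + 1.38837²) ≈ 5.64064 m.

6 metres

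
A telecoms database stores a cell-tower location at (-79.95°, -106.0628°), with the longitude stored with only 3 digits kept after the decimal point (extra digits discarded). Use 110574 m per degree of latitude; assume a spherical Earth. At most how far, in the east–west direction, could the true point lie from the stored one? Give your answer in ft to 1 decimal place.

Truncating at 3 decimal places can drop up to a full unit in the last place, so the longitude may be off by as much as 0.001°.
One degree of longitude at 79.95° is 110574 × cos 79.95° ≈ 110574 × 0.1745 = 19296 m.
So at most 0.001° × 19296 ≈ 19.296 m east–west.
In feet: 19.296 m ÷ 0.3048 ≈ 63.307 ft.

63.3 ft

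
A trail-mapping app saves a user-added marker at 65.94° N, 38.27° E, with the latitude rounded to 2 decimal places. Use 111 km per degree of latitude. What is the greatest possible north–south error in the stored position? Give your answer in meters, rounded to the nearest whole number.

Rounding to 2 decimal places leaves the latitude within ±0.005° of the true value.
North–south distance: 0.005° × 111000 m/° = 555 m.

555 meters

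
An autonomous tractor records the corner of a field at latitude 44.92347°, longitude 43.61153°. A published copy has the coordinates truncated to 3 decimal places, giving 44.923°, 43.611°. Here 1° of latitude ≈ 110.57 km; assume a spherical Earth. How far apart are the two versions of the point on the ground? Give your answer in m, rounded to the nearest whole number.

67 m

Δlat = 44.92347 − 44.923 = +0.00047°; Δlon = 43.61153 − 43.611 = +0.00053°.
North–south shift: 0.00047 × 110570 = 51.9679 m.
East–west at this latitude: 0.00053° × 110570 × cos 44.923° ≈ 0.00053 × 78289.8 = 41.4936 m.
Hypotenuse of the two orthogonal shifts: √(51.9679² + 41.4936²) = 66.501 m.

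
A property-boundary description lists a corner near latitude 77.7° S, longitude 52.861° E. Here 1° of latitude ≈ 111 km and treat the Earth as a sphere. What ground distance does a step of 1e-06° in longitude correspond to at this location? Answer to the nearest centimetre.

One degree of longitude here spans 111000 × cos 77.7° = 111000 × 0.2130 ≈ 23646.4 m; 1e-06° of that is 0.0236464 m.
That is 0.0236464 m = 2.3646 cm.

2 centimetres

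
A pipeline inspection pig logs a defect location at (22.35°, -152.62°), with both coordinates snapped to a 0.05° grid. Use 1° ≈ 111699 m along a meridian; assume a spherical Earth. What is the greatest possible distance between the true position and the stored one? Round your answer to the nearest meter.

3804 meters

With a 0.05° grid the true value lies within half a step, ±0.05°/2 = ±0.025°, of the stored one.
Latitude error → 0.025 × 111699 = 2792.48 m along the meridian.
East–west component at 22.35°: 0.025° × 111699 × cos 22.35° ≈ 0.025 × 103308 ≈ 2582.7 m.
Worst case both components are at the extreme and orthogonal: √(2792.48² + 2582.7²) ≈ 3803.72 m.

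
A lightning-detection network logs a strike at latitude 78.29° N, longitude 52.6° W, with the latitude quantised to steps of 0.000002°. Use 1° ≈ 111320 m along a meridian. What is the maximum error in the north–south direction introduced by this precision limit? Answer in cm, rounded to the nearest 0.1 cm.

With a 0.000002° grid the true value lies within half a step, ±0.000002°/2 = ±1e-06°, of the stored one.
So the N–S error is at most 1e-06 × 111320 = 0.11132 m.
That is 0.11132 m = 11.132 cm.

11.1 cm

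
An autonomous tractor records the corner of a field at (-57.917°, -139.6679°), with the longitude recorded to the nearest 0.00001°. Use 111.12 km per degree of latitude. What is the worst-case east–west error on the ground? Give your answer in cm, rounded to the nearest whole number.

Rounding to 5 decimal places leaves the longitude within ±5e-06° of the true value.
One degree of longitude at 57.917° is 111120 × cos 57.917° ≈ 111120 × 0.5311 = 59021.1 m.
East–west error: 5e-06° × 59021.1 m/° ≈ 0.295105 m.
That is 0.295105 m = 29.511 cm.

30 cm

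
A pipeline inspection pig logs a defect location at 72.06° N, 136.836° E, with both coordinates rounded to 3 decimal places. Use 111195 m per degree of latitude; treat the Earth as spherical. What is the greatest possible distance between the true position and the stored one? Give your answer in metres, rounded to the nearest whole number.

58 metres

Rounding to 3 decimal places leaves each coordinate within ±0.0005° of the true value.
N–S: 0.0005° × 111195 m/° = 55.5975 m.
E–W at 72.06°: 0.0005° × 111195 × cos 72.06° = 0.0005 × 111195 × 0.3080 ≈ 17.1252 m.
Worst case both components are at the extreme and orthogonal: √(55.5975² + 17.1252²) ≈ 58.1752 m.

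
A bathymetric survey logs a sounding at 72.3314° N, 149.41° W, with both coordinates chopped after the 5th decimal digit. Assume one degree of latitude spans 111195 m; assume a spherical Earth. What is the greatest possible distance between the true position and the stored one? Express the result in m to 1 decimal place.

1.2 m

Truncating at 5 decimal places can drop up to a full unit in the last place, so each coordinate may be off by as much as 1e-05°.
N–S: 1e-05° × 111195 m/° = 1.11195 m.
East–west component at 72.3314°: 1e-05° × 111195 × cos 72.3314° ≈ 1e-05 × 33748.9 ≈ 0.337489 m.
Combining orthogonally: (1.11195² + 0.337489²)^½ ≈ 1.16204 m.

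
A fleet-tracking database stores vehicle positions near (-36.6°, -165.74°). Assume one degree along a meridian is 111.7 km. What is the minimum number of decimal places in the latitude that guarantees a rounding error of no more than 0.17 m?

6

One degree of latitude covers 111700 m.
Rounding to N decimal places gives at most 0.5 × 10⁻ᴺ degrees of error, i.e. 0.5 × 10⁻ᴺ × 111700 m.
Need 0.5 × 111700 × 10⁻ᴺ ≤ 0.17 → 10⁻ᴺ ≤ 3.044e-06, so N ≥ 5.52.
At 5 places the error can reach 0.558 m, but 6 places keeps it to 0.0558 m.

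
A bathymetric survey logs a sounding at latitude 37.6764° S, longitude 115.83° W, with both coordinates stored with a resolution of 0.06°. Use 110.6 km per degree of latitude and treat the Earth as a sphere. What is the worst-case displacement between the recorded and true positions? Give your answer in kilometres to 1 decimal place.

With a 0.06° grid the true value lies within half a step, ±0.06°/2 = ±0.03°, of the stored one.
Latitude error → 0.03 × 110600 = 3318 m along the meridian.
Longitude error → 0.03 × 110600 × cos 37.6764° = 0.03 × 110600 × 0.7915 ≈ 2626.12 m.
The two errors are perpendicular, so the maximum displacement is √(3318² + 2626.12²) ≈ 4231.5 m.
That is 4231.5 m = 4.2315 km.

4.2 kilometres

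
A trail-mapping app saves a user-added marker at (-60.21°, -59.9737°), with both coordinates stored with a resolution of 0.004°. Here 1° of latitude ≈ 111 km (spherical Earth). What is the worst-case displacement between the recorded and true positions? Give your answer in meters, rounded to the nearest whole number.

With a 0.004° grid the true value lies within half a step, ±0.004°/2 = ±0.002°, of the stored one.
N–S: 0.002° × 111000 m/° = 222 m.
E–W at 60.21°: 0.002° × 111000 × cos 60.21° = 0.002 × 111000 × 0.4968 ≈ 110.295 m.
Combining orthogonally: (222² + 110.295²)^½ ≈ 247.889 m.

248 meters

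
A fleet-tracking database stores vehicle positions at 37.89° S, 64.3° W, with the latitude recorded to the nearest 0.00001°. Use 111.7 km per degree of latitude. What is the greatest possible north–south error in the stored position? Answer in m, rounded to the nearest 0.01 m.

Rounding to 5 decimal places leaves the latitude within ±5e-06° of the true value.
Along the meridian that is 5e-06° × 111700 m/° = 0.5585 m.

0.56 m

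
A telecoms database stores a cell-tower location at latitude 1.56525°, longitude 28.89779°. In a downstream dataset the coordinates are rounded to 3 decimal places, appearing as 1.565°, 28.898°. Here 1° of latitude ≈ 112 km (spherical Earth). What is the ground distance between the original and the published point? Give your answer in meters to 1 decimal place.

36.6 meters

The latitude changed by +0.00025° and the longitude by -0.00021°.
North–south shift: 0.00025 × 112000 = 28 m.
E–W at 1.565°: -0.00021° × 112000 × cos 1.565° = -0.00021 × 112000 × 0.9996 ≈ -23.5112 m.
Distance: √(28² + 23.5112²) ≈ 36.562 m.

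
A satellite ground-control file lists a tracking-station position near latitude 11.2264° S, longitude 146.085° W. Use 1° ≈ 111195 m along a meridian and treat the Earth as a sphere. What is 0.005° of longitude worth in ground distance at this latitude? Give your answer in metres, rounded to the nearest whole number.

At 11.2264° a degree of longitude is 111195 × cos 11.2264° ≈ 109067 m, so 0.005° corresponds to 545.337 m.

545 metres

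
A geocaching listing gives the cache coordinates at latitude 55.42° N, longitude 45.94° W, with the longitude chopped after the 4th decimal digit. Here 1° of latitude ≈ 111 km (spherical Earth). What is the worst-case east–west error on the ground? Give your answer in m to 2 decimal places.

6.30 m

Truncating at 4 decimal places can drop up to a full unit in the last place, so the longitude may be off by as much as 0.0001°.
Parallels shrink by cos φ, so at 55.42° a degree of longitude is 111000 × 0.5676 ≈ 62998.8 m.
So at most 0.0001° × 62998.8 ≈ 6.29988 m east–west.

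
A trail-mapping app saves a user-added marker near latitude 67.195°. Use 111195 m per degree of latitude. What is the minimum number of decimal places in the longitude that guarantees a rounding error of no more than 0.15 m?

6

At 67.195° one degree of longitude covers 111195 × cos 67.195° ≈ 111195 × 0.3876 ≈ 43098.7 m.
Rounding to N decimal places gives at most 0.5 × 10⁻ᴺ degrees of error, i.e. 0.5 × 10⁻ᴺ × 43098.7 m.
Need 0.5 × 43098.7 × 10⁻ᴺ ≤ 0.15 → 10⁻ᴺ ≤ 6.961e-06, so N ≥ 5.16.
N = 5 would give 0.215 m (too coarse); N = 6 gives 0.0215 m ≤ 0.15 m.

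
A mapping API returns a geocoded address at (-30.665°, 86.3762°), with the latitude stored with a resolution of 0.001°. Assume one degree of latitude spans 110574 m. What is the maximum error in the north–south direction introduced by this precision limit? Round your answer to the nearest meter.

55 meters

With a 0.001° grid the true value lies within half a step, ±0.001°/2 = ±0.0005°, of the stored one.
So the N–S error is at most 0.0005 × 110574 = 55.287 m.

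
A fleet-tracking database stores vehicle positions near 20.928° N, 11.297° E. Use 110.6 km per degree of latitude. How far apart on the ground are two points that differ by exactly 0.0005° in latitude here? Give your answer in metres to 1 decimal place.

55.3 metres

0.0005° × 110600 m/° = 55.3 m.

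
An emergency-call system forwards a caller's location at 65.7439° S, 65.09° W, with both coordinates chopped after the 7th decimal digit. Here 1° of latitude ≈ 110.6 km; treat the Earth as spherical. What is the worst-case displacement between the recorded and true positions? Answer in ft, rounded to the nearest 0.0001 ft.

Truncating at 7 decimal places can drop up to a full unit in the last place, so each coordinate may be off by as much as 1e-07°.
Latitude error → 1e-07 × 110600 = 0.01106 m along the meridian.
E–W at 65.7439°: 1e-07° × 110600 × cos 65.7439° = 1e-07 × 110600 × 0.4108 ≈ 0.00454362 m.
Combining orthogonally: (0.01106² + 0.00454362²)^½ ≈ 0.0119569 m.
Converting: 0.0119569 m × 3.2808 ft/m ≈ 0.039229 ft.

0.0392 ft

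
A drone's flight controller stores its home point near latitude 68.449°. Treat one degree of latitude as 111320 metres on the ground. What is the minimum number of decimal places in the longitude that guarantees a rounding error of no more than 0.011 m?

At 68.449° one degree of longitude covers 111320 × cos 68.449° ≈ 111320 × 0.3673 ≈ 40891.1 m.
N decimal places → at most half a unit in the last place, 0.5 × 10⁻ᴺ° = 40891.1/2 × 10⁻ᴺ m.
Setting 20445.5 × 10⁻ᴺ ≤ 0.011 gives 10ᴺ ≥ 1.859e+06, i.e. N ≥ 6.27.
N = 6 would give 0.0204 m (too coarse); N = 7 gives 0.00204 m ≤ 0.011 m.

7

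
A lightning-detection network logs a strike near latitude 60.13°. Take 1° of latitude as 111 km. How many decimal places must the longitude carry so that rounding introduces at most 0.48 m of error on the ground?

5 decimal places

At 60.13° one degree of longitude covers 111000 × cos 60.13° ≈ 111000 × 0.4980 ≈ 55281.7 m.
N decimal places → at most half a unit in the last place, 0.5 × 10⁻ᴺ° = 55281.7/2 × 10⁻ᴺ m.
Setting 27640.9 × 10⁻ᴺ ≤ 0.48 gives 10ᴺ ≥ 5.759e+04, i.e. N ≥ 4.76.
So 5 decimal places suffice (0.276 m); 4 would allow up to 2.76 m.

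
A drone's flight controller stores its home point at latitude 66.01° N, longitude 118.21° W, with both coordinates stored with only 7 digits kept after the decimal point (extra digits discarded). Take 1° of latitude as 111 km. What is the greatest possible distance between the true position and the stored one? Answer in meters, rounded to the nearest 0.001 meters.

Truncating at 7 decimal places can drop up to a full unit in the last place, so each coordinate may be off by as much as 1e-07°.
North–south component: 1e-07° × 111000 = 0.0111 m.
East–west component at 66.01°: 1e-07° × 111000 × cos 66.01° ≈ 1e-07 × 45130.1 ≈ 0.00451301 m.
Combining orthogonally: (0.0111² + 0.00451301²)^½ ≈ 0.0119824 m.

0.012 meters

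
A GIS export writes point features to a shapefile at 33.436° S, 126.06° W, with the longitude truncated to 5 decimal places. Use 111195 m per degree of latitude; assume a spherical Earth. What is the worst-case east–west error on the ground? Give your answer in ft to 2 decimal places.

Truncating at 5 decimal places can drop up to a full unit in the last place, so the longitude may be off by as much as 1e-05°.
Parallels shrink by cos φ, so at 33.436° a degree of longitude is 111195 × 0.8345 ≈ 92792.4 m.
Maximum E–W displacement: 1e-05 × 92792.4 = 0.927924 m.
In feet: 0.927924 m ÷ 0.3048 ≈ 3.0444 ft.

3.04 ft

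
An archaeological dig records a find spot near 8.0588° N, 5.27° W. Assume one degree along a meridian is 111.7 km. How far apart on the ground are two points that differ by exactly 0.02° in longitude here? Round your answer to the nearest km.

2 km

At 8.0588° a degree of longitude is 111700 × cos 8.0588° ≈ 110597 m, so 0.02° corresponds to 2211.94 m.
That is 2211.94 m = 2.2119 km.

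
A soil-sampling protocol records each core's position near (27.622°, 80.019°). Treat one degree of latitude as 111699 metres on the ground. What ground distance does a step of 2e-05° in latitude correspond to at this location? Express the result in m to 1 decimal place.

2e-05° × 111699 m/° = 2.23398 m.

2.2 m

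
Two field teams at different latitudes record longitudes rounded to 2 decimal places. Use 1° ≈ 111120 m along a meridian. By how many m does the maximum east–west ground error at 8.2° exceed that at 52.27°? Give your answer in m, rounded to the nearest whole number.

Rounding to 2 decimal places leaves the longitude within ±0.005° of the true value.
At 8.2°: 0.005° × 111120 × cos 8.2° = 0.005 × 111120 × 0.9898 ≈ 549.92 m.
Error at 52.27° = 0.005° × 111120 × cos 52.27° ≈ 555.6 × 0.6119 = 339.99 m.
So the lower-latitude error exceeds the higher by 549.92 − 339.99 = 209.93 m.

210 m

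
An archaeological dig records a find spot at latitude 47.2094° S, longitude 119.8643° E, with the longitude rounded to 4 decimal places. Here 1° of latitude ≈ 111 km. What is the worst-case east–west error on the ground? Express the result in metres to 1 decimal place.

Rounding to 4 decimal places leaves the longitude within ±5e-05° of the true value.
One degree of longitude at 47.2094° is 111000 × cos 47.2094° ≈ 111000 × 0.6793 = 75404.6 m.
So at most 5e-05° × 75404.6 ≈ 3.77023 m east–west.

3.8 metres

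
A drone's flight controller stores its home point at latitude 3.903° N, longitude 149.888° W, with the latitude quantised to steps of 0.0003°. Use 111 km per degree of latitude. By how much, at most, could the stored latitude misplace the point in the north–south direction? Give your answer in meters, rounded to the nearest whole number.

With a 0.0003° grid the true value lies within half a step, ±0.0003°/2 = ±0.00015°, of the stored one.
Along the meridian that is 0.00015° × 111000 m/° = 16.65 m.

17 meters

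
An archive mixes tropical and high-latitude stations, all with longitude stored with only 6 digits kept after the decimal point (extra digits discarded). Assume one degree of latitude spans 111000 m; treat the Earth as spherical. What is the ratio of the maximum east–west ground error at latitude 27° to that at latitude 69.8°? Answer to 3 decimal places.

2.580

Truncating at 6 decimal places can drop up to a full unit in the last place, so the longitude may be off by as much as 1e-06°.
At 27°: 1e-06° × 111000 × cos 27° = 1e-06 × 111000 × 0.8910 ≈ 0.098902 m.
Error at 69.8° = 1e-06° × 111000 × cos 69.8° ≈ 0.111 × 0.3453 = 0.038328 m.
The ratio reduces to cos 27° / cos 69.8° = 0.8910/0.3453 ≈ 2.5804.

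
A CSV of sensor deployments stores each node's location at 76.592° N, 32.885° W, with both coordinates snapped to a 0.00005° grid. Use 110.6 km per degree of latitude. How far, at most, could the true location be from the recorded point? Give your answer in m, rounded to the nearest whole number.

With a 0.00005° grid the true value lies within half a step, ±0.00005°/2 = ±2.5e-05°, of the stored one.
Latitude error → 2.5e-05 × 110600 = 2.765 m along the meridian.
Longitude error → 2.5e-05 × 110600 × cos 76.592° = 2.5e-05 × 110600 × 0.2319 ≈ 0.641159 m.
Worst case both components are at the extreme and orthogonal: √(2.765² + 0.641159²) ≈ 2.83836 m.

3 m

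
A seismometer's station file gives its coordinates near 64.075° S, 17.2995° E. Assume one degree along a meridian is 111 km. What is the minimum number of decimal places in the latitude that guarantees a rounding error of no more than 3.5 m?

5

One degree of latitude covers 111000 m.
N decimal places → at most half a unit in the last place, 0.5 × 10⁻ᴺ° = 111000/2 × 10⁻ᴺ m.
Setting 55500 × 10⁻ᴺ ≤ 3.5 gives 10ᴺ ≥ 1.586e+04, i.e. N ≥ 4.20.
N = 4 would give 5.55 m (too coarse); N = 5 gives 0.555 m ≤ 3.5 m.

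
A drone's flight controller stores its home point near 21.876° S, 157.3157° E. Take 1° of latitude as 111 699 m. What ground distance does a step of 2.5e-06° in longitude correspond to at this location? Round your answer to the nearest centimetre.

26 centimetres

At 21.876° a degree of longitude is 111699 × cos 21.876° ≈ 103656 m, so 2.5e-06° corresponds to 0.25914 m.
That is 0.25914 m = 25.914 cm.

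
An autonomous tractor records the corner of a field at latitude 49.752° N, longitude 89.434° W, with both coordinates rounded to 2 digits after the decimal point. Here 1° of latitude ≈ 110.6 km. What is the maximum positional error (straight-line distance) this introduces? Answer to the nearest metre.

658 metres

Rounding to 2 decimal places leaves each coordinate within ±0.005° of the true value.
Latitude error → 0.005 × 110600 = 553 m along the meridian.
E–W at 49.752°: 0.005° × 110600 × cos 49.752° = 0.005 × 110600 × 0.6461 ≈ 357.292 m.
The two errors are perpendicular, so the maximum displacement is √(553² + 357.292²) ≈ 658.382 m.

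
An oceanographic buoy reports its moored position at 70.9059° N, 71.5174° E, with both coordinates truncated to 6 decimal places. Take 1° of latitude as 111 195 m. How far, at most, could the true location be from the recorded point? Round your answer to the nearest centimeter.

Truncating at 6 decimal places can drop up to a full unit in the last place, so each coordinate may be off by as much as 1e-06°.
N–S: 1e-06° × 111195 m/° = 0.111195 m.
Longitude error → 1e-06 × 111195 × cos 70.9059° = 1e-06 × 111195 × 0.3271 ≈ 0.0363742 m.
Worst case both components are at the extreme and orthogonal: √(0.111195² + 0.0363742²) ≈ 0.116993 m.
That is 0.116993 m = 11.699 cm.

12 centimeters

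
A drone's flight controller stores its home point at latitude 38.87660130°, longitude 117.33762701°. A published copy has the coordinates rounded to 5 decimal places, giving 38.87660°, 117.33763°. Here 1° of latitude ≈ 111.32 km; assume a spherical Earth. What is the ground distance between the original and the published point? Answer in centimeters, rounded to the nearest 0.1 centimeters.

29.7 centimeters

The latitude changed by +0.00000130° and the longitude by -0.00000299°.
North–south shift: 0.00000130 × 111320 = 0.144716 m.
East–west at this latitude: -0.00000299° × 111320 × cos 38.8766° ≈ -0.00000299 × 86662.6 = -0.259121 m.
Distance: √(0.144716² + 0.259121²) ≈ 0.296794 m.
That is 0.296794 m = 29.679 cm.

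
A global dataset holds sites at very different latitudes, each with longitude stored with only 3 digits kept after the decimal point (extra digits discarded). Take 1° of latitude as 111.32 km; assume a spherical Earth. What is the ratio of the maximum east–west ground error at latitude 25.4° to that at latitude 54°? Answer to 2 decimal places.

1.54

Truncating at 3 decimal places can drop up to a full unit in the last place, so the longitude may be off by as much as 0.001°.
Error at 25.4° = 0.001° × 111320 × cos 25.4° ≈ 111.32 × 0.9033 = 100.56 m.
At 54°: 0.001° × 111320 × cos 54° = 0.001 × 111320 × 0.5878 ≈ 65.432 m.
The ratio reduces to cos 25.4° / cos 54° = 0.9033/0.5878 ≈ 1.5368.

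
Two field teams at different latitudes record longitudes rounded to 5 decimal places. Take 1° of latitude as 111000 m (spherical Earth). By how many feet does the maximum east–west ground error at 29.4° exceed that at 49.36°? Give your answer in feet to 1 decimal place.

Rounding to 5 decimal places leaves the longitude within ±5e-06° of the true value.
Error at 29.4° = 5e-06° × 111000 × cos 29.4° ≈ 0.555 × 0.8712 = 0.48352 m.
Error at 49.36° = 5e-06° × 111000 × cos 49.36° ≈ 0.555 × 0.6513 = 0.36147 m.
So the lower-latitude error exceeds the higher by 0.48352 − 0.36147 = 0.12205 m.
In feet: 0.12205 m ÷ 0.3048 ≈ 0.40043 ft.

0.4 feet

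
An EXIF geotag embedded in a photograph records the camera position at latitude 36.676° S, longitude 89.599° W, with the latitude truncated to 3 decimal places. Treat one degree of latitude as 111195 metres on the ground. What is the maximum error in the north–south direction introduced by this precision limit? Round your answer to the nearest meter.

Truncating at 3 decimal places can drop up to a full unit in the last place, so the latitude may be off by as much as 0.001°.
So the N–S error is at most 0.001 × 111195 = 111.195 m.

111 meters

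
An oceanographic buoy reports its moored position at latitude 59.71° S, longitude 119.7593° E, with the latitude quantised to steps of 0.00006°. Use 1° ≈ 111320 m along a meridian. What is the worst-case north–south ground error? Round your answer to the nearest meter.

With a 0.00006° grid the true value lies within half a step, ±0.00006°/2 = ±3e-05°, of the stored one.
So the N–S error is at most 3e-05 × 111320 = 3.3396 m.

3 meters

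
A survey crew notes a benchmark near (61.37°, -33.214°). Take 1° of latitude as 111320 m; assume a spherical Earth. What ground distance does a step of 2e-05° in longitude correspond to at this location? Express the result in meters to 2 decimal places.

1.07 meters

2e-05° of longitude at 61.37° is 2e-05 × 111320 × cos 61.37° ≈ 2e-05 × 53339.1 = 1.06678 m.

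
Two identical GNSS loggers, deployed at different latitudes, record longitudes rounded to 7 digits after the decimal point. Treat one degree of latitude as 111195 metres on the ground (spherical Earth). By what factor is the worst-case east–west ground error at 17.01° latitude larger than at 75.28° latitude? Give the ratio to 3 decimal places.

3.763

Rounding to 7 decimal places leaves the longitude within ±5e-08° of the true value.
At 17.01°: 5e-08° × 111195 × cos 17.01° = 5e-08 × 111195 × 0.9563 ≈ 0.0053165 m.
Error at 75.28° = 5e-08° × 111195 × cos 75.28° ≈ 0.0055597 × 0.2541 = 0.0014127 m.
The ratio reduces to cos 17.01° / cos 75.28° = 0.9563/0.2541 ≈ 3.7634.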